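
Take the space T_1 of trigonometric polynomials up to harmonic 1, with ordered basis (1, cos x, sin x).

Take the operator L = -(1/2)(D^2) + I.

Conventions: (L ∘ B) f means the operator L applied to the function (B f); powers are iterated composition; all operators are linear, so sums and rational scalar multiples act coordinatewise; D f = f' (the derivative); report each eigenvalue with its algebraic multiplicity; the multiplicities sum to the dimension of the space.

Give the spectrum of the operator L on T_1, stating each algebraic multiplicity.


λ = 1 (multiplicity 1), λ = 3/2 (multiplicity 2)

image of 1: 1
image of cos x: (3/2)cos x
image of sin x: (3/2)sin x
the matrix is diagonal; its diagonal is (1, 3/2, 3/2)
for a triangular matrix the eigenvalues are the diagonal entries, with algebraic multiplicity their repetition count


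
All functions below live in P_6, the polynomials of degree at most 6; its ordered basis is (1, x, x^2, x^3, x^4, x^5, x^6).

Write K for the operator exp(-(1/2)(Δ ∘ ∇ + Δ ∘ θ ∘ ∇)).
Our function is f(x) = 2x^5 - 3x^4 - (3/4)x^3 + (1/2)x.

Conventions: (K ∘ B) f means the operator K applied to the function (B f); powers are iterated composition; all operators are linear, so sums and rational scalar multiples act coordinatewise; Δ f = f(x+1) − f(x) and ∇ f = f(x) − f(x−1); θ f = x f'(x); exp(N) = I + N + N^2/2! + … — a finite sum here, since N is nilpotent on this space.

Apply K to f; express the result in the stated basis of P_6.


g(x) = 2x^5 - 3x^4 - (403/4)x^3 + 42x^2 + (1741/4)x + 305/8

order-1 term: -100x^3 + 42x^2 - (61/4)x + 41/8
order-2 term: 450x + 33
the series for exp(-(1/2)(Δ ∘ ∇ + Δ ∘ θ ∘ ∇)) f terminates at order 2
exp(-(1/2)(Δ ∘ ∇ + Δ ∘ θ ∘ ∇)) f = 2x^5 - 3x^4 - (403/4)x^3 + 42x^2 + (1741/4)x + 305/8


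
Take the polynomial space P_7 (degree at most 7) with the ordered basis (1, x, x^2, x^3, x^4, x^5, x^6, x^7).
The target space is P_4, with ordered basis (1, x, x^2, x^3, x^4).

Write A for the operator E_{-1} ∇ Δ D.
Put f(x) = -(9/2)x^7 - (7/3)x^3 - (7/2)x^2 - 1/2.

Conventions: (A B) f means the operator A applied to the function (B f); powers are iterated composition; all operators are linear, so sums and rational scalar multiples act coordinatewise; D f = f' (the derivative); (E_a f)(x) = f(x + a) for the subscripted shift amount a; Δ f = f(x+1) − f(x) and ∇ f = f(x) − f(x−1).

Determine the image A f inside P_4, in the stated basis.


g(x) = -945x^4 + 3780x^3 - 6615x^2 + 5670x - 1967

D f = -(63/2)x^6 - 7x^2 - 7x
Δ D f = -189x^5 - (945/2)x^4 - 630x^3 - (945/2)x^2 - 203x - 91/2
∇ (Δ D) f = -945x^4 - 945x^2 - 77
E_{-1} ∇ (Δ D) f = -945x^4 + 3780x^3 - 6615x^2 + 5670x - 1967


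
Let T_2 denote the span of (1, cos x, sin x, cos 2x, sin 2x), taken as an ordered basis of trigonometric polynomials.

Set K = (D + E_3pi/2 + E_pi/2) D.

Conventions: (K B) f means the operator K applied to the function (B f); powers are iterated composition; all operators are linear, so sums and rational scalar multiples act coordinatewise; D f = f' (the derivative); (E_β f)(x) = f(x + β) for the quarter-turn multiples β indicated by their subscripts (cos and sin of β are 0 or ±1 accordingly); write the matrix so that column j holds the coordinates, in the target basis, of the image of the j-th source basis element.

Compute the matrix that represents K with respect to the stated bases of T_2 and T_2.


image of 1: 0
image of cos x: -cos x
image of sin x: -sin x
image of cos 2x: -4cos 2x + 4sin 2x
image of sin 2x: -4cos 2x - 4sin 2x
each image's coordinates form column j of the matrix

the matrix is [[0, 0, 0, 0, 0]; [0, -1, 0, 0, 0]; [0, 0, -1, 0, 0]; [0, 0, 0, -4, -4]; [0, 0, 0, 4, -4]] (rows listed top to bottom)


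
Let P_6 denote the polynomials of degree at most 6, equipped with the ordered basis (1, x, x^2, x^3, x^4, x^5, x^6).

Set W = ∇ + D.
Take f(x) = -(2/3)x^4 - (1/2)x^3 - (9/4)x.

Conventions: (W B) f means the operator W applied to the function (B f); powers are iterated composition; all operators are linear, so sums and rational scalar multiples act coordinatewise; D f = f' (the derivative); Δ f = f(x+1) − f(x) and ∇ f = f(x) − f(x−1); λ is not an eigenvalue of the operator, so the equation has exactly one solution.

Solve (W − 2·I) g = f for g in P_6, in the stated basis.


write g with unknown coordinates in the stated basis and equate coefficients in (W − 2·I) g = f
solving from the highest basis element down gives g = (1/3)x^4 + (19/12)x^3 + (15/4)x^2 + (83/12)x + 17/3
check: W g = (8/3)x^3 + (15/2)x^2 + (139/12)x + 34/3
so W g − 2·g = -(2/3)x^4 - (1/2)x^3 - (9/4)x = f ✓

g(x) = (1/3)x^4 + (19/12)x^3 + (15/4)x^2 + (83/12)x + 17/3


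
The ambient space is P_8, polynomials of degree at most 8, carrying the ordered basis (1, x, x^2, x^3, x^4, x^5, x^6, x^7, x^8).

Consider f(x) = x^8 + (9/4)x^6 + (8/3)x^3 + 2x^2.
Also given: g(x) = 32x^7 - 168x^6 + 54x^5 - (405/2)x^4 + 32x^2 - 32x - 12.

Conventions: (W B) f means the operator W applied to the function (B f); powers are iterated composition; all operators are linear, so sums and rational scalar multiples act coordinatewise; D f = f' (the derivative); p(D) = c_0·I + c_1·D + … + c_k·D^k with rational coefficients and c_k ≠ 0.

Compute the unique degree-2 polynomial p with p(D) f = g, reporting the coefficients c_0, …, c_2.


p(D) = 4·D − 3·D^2, i.e. c_0 = 0, c_1 = 4, c_2 = -3

D^0 f = x^8 + (9/4)x^6 + (8/3)x^3 + 2x^2
D^1 f = 8x^7 + (27/2)x^5 + 8x^2 + 4x
D^2 f = 56x^6 + (135/2)x^4 + 16x + 4
matching coefficients of g against c_0 f + c_1 Df + … from the top degree down determines the c_i
solution: c_0 = 0, c_1 = 4, c_2 = -3


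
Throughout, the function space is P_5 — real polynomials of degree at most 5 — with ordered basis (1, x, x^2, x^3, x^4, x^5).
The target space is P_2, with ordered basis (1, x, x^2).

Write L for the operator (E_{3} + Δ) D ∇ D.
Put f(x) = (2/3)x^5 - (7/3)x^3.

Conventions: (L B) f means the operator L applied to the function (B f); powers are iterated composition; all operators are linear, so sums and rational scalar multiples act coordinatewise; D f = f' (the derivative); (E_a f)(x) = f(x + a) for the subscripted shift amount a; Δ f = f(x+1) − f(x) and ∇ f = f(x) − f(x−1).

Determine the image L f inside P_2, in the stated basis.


g(x) = 40x^2 + 280x + 718/3

D f = (10/3)x^4 - 7x^2
∇ D f = (40/3)x^3 - 20x^2 - (2/3)x + 11/3
D ∇ D f = 40x^2 - 40x - 2/3
E_{3} (D ∇) D f = 40x^2 + 200x + 718/3
Δ (D ∇) D f = 80x
(E_{3} + Δ) (D ∇) D f = 40x^2 + 280x + 718/3


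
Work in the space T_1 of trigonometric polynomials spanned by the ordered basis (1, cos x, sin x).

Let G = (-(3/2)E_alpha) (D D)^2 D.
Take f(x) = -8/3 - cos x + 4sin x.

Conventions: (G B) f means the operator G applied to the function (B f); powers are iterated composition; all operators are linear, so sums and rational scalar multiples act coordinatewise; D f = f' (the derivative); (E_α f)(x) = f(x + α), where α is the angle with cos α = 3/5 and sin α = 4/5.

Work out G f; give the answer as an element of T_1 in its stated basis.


D f = 4cos x + sin x
D D f = cos x - 4sin x
D D D f = -4cos x - sin x
D (D D) D f = -cos x + 4sin x
D D (D D) D f = 4cos x + sin x
E_alpha (D D)^2 D f = (16/5)cos x - (13/5)sin x
(-(3/2)E_alpha) (D D)^2 D f = -(24/5)cos x + (39/10)sin x

the image equals g(x) = -(24/5)cos x + (39/10)sin x


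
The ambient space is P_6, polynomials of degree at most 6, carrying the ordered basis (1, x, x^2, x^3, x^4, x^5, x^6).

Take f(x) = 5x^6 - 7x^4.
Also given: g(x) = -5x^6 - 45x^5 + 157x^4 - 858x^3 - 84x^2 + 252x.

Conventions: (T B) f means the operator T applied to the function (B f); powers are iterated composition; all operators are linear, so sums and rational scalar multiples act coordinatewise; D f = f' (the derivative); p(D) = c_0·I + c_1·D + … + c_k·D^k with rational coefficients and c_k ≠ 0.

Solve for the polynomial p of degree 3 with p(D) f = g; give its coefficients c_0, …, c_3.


c_0 = -1, c_1 = -3/2, c_2 = 1, c_3 = -3/2

D^0 f = 5x^6 - 7x^4
D^1 f = 30x^5 - 28x^3
D^2 f = 150x^4 - 84x^2
D^3 f = 600x^3 - 168x
matching coefficients of g against c_0 f + c_1 Df + … from the top degree down determines the c_i
solution: c_0 = -1, c_1 = -3/2, c_2 = 1, c_3 = -3/2


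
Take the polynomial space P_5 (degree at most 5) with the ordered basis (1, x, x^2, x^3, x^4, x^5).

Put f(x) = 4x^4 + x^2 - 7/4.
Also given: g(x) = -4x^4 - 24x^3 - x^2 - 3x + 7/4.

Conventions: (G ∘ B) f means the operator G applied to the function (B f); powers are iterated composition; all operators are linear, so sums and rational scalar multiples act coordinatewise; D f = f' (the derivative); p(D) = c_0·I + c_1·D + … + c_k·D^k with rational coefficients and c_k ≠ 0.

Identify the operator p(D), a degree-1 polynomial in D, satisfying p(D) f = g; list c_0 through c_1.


D^0 f = 4x^4 + x^2 - 7/4
D^1 f = 16x^3 + 2x
matching coefficients of g against c_0 f + c_1 Df + … from the top degree down determines the c_i
solution: c_0 = -1, c_1 = -3/2

p(D) = -I − (3/2)·D, i.e. c_0 = -1, c_1 = -3/2


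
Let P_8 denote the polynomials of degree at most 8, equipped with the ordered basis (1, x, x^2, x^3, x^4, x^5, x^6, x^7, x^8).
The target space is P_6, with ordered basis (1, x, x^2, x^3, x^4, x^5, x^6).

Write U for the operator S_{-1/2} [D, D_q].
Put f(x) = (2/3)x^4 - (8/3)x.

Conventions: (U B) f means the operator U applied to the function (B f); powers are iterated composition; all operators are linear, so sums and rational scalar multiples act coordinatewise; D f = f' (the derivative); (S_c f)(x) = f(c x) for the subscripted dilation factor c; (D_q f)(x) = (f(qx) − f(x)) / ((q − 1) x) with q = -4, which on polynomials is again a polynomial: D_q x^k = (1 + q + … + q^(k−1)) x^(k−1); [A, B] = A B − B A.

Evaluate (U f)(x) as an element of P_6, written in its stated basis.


D_q f = -34x^3 - 8/3
D D_q f = -102x^2
D f = (8/3)x^3 - 8/3
D_q D f = (104/3)x^2
[D, D_q] f = -(410/3)x^2
S_{-1/2} [D, D_q] f = -(205/6)x^2

g(x) = -(205/6)x^2


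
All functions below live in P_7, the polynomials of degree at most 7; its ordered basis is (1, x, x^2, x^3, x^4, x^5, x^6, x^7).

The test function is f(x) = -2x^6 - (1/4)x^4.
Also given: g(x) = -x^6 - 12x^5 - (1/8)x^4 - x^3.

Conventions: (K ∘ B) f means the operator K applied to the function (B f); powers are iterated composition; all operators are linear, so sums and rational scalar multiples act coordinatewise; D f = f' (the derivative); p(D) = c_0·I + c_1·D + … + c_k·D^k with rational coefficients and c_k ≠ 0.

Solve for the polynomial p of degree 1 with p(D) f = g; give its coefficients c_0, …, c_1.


D^0 f = -2x^6 - (1/4)x^4
D^1 f = -12x^5 - x^3
matching coefficients of g against c_0 f + c_1 Df + … from the top degree down determines the c_i
solution: c_0 = 1/2, c_1 = 1

c_0 = 1/2, c_1 = 1


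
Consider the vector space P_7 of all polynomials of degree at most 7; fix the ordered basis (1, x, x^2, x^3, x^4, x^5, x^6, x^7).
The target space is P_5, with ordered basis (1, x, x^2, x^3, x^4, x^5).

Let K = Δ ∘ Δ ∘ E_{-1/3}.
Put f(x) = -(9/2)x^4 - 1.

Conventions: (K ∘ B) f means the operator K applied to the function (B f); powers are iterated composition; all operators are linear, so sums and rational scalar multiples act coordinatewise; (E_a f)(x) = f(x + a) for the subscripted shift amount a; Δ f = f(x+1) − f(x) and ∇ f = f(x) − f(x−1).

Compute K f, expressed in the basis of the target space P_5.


E_{-1/3} f = -(9/2)x^4 + 6x^3 - 3x^2 + (2/3)x - 19/18
Δ E_{-1/3} f = -18x^3 - 9x^2 - 6x - 5/6
Δ (Δ ∘ E_{-1/3}) f = -54x^2 - 72x - 33

the result is g(x) = -54x^2 - 72x - 33


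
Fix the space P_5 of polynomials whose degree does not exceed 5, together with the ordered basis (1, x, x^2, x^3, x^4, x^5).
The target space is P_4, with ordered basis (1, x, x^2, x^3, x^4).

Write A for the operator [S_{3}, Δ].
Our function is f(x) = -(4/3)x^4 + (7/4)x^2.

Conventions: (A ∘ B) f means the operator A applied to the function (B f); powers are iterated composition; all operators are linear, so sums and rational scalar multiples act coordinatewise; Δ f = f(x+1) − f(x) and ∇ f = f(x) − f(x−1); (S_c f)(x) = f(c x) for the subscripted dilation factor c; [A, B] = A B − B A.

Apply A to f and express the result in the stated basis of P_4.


g(x) = 288x^3 + 576x^2 + 395x + 278/3

Δ f = -(16/3)x^3 - 8x^2 - (11/6)x + 5/12
S_{3} Δ f = -144x^3 - 72x^2 - (11/2)x + 5/12
S_{3} f = -108x^4 + (63/4)x^2
Δ S_{3} f = -432x^3 - 648x^2 - (801/2)x - 369/4
[S_{3}, Δ] f = 288x^3 + 576x^2 + 395x + 278/3


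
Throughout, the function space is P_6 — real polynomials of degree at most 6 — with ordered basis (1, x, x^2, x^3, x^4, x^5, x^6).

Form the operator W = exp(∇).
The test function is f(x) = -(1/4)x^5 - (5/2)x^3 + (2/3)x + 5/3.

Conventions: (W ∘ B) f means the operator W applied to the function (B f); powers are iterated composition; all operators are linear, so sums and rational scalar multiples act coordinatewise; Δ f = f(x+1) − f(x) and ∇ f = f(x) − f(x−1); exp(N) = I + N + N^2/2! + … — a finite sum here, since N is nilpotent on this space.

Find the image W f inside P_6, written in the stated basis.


order-1 term: -(5/4)x^4 + (5/2)x^3 - 10x^2 + (35/4)x - 25/12
order-2 term: -(5/2)x^3 + (15/2)x^2 - (65/4)x + 45/4
order-3 term: -(5/2)x^2 + (15/2)x - 35/4
order-4 term: -(5/4)x + 5/2
order-5 term: -1/4
the series for exp(∇) f terminates at order 5
exp(∇) f = -(1/4)x^5 - (5/4)x^4 - (5/2)x^3 - 5x^2 - (7/12)x + 13/3

the image equals g(x) = -(1/4)x^5 - (5/4)x^4 - (5/2)x^3 - 5x^2 - (7/12)x + 13/3


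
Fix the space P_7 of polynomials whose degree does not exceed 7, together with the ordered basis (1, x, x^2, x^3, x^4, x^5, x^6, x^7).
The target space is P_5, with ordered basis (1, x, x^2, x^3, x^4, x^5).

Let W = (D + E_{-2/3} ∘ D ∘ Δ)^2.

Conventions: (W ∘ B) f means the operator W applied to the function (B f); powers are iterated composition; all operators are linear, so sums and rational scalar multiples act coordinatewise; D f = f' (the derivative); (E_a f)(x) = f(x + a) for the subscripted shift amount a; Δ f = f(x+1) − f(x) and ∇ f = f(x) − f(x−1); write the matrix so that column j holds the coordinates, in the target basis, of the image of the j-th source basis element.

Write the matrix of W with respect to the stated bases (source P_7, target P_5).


image of 1: 0
image of x: 0
image of x^2: 2
image of x^3: 6x + 12
image of x^4: 12x^2 + 48x + 16
image of x^5: 20x^3 + 120x^2 + 80x - 80/3
image of x^6: 30x^4 + 240x^3 + 240x^2 - 160x + 800/9
image of x^7: 42x^5 + 420x^4 + 560x^3 - 560x^2 + (5600/9)x - 4312/27
each image's coordinates form column j of the matrix

the matrix is [[0, 0, 2, 12, 16, -80/3, 800/9, -4312/27]; [0, 0, 0, 6, 48, 80, -160, 5600/9]; [0, 0, 0, 0, 12, 120, 240, -560]; [0, 0, 0, 0, 0, 20, 240, 560]; [0, 0, 0, 0, 0, 0, 30, 420]; [0, 0, 0, 0, 0, 0, 0, 42]] (rows listed top to bottom)


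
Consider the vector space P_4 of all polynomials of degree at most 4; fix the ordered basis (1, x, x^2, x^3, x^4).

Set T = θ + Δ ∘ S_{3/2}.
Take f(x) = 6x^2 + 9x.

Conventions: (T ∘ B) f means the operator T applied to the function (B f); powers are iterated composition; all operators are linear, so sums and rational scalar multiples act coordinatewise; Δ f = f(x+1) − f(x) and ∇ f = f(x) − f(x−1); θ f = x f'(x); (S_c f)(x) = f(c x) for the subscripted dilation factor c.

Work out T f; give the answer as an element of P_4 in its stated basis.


the image equals g(x) = 12x^2 + 36x + 27

θ f = 12x^2 + 9x
S_{3/2} f = (27/2)x^2 + (27/2)x
Δ S_{3/2} f = 27x + 27
(θ + Δ ∘ S_{3/2}) f = 12x^2 + 36x + 27


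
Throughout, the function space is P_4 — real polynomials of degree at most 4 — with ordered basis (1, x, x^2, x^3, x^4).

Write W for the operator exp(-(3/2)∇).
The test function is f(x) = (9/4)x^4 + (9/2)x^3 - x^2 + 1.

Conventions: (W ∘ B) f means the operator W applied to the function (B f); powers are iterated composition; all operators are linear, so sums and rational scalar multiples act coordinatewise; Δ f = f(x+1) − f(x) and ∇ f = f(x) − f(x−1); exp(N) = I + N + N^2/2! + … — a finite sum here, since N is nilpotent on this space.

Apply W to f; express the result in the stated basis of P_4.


the image equals g(x) = (9/4)x^4 - 9x^3 + (235/8)x^2 - 51x + 2605/64

order-1 term: -(27/2)x^3 + (39/4)x - 39/8
order-2 term: (243/8)x^2 - (243/8)x + 45/16
order-3 term: -(243/8)x + 243/8
order-4 term: 729/64
the series for exp(-(3/2)∇) f terminates at order 4
exp(-(3/2)∇) f = (9/4)x^4 - 9x^3 + (235/8)x^2 - 51x + 2605/64


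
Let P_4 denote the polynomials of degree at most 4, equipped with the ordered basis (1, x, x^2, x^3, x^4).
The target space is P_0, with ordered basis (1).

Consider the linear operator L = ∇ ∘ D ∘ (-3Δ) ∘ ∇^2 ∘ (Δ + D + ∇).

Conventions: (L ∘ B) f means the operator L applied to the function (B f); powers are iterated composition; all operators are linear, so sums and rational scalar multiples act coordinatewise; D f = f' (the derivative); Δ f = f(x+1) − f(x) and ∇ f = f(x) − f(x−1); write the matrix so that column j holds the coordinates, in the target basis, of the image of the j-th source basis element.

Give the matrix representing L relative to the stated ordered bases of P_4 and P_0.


the matrix is [[0, 0, 0, 0, 0]] (rows listed top to bottom)

image of 1: 0
image of x: 0
image of x^2: 0
image of x^3: 0
image of x^4: 0
each image's coordinates form column j of the matrix


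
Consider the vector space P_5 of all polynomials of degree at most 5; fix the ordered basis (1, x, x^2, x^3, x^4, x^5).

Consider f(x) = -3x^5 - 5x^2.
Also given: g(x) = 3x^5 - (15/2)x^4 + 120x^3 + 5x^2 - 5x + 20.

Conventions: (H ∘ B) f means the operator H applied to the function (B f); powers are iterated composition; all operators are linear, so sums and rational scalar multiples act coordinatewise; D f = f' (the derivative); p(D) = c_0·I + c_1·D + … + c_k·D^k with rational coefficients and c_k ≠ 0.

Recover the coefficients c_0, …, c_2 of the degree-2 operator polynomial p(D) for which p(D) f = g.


p(D) = -I + (1/2)·D − 2·D^2, i.e. c_0 = -1, c_1 = 1/2, c_2 = -2

D^0 f = -3x^5 - 5x^2
D^1 f = -15x^4 - 10x
D^2 f = -60x^3 - 10
matching coefficients of g against c_0 f + c_1 Df + … from the top degree down determines the c_i
solution: c_0 = -1, c_1 = 1/2, c_2 = -2


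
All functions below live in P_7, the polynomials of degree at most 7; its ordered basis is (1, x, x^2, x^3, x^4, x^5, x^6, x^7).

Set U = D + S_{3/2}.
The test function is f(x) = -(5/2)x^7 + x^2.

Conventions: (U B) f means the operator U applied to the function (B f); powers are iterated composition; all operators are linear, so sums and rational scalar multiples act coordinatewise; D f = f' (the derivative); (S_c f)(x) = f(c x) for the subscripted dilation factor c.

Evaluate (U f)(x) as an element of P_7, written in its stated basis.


g(x) = -(10935/256)x^7 - (35/2)x^6 + (9/4)x^2 + 2x

D f = -(35/2)x^6 + 2x
S_{3/2} f = -(10935/256)x^7 + (9/4)x^2
(D + S_{3/2}) f = -(10935/256)x^7 - (35/2)x^6 + (9/4)x^2 + 2x


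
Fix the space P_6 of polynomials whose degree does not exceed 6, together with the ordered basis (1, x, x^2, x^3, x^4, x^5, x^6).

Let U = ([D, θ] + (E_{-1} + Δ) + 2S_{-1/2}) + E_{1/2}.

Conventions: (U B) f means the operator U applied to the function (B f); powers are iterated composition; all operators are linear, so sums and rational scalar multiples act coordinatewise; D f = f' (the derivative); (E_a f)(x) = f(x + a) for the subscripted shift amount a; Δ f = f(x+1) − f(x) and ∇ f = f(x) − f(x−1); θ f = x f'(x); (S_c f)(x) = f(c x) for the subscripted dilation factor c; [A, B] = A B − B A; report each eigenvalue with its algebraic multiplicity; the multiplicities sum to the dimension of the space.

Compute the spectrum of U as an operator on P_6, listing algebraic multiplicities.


image of 1: 4
image of x: x + 3/2
image of x^2: (5/2)x^2 + 3x + 9/4
image of x^3: (7/4)x^3 + (9/2)x^2 + (27/4)x + 1/8
image of x^4: (17/8)x^4 + 6x^3 + (27/2)x^2 + (1/2)x + 33/16
image of x^5: (31/16)x^5 + (15/2)x^4 + (45/2)x^3 + (5/4)x^2 + (165/16)x + 1/32
image of x^6: (65/32)x^6 + 9x^5 + (135/4)x^4 + (5/2)x^3 + (495/16)x^2 + (3/16)x + 129/64
the matrix is upper triangular; its diagonal is (4, 1, 5/2, 7/4, 17/8, 31/16, 65/32)
for a triangular matrix the eigenvalues are the diagonal entries, with algebraic multiplicity their repetition count

λ = 1 (multiplicity 1), λ = 7/4 (multiplicity 1), λ = 31/16 (multiplicity 1), λ = 65/32 (multiplicity 1), λ = 17/8 (multiplicity 1), λ = 5/2 (multiplicity 1), λ = 4 (multiplicity 1)


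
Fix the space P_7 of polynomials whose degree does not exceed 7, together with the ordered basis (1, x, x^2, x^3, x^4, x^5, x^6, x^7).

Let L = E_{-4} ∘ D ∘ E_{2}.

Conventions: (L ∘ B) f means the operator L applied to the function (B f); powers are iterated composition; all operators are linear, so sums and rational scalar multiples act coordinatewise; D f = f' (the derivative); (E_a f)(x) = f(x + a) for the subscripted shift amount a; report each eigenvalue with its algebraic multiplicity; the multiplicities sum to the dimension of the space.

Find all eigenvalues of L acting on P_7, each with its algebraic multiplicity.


λ = 0 (multiplicity 8)

image of 1: 0
image of x: 1
image of x^2: 2x - 4
image of x^3: 3x^2 - 12x + 12
image of x^4: 4x^3 - 24x^2 + 48x - 32
image of x^5: 5x^4 - 40x^3 + 120x^2 - 160x + 80
image of x^6: 6x^5 - 60x^4 + 240x^3 - 480x^2 + 480x - 192
image of x^7: 7x^6 - 84x^5 + 420x^4 - 1120x^3 + 1680x^2 - 1344x + 448
the matrix is upper triangular; its diagonal is (0, 0, 0, 0, 0, 0, 0, 0)
for a triangular matrix the eigenvalues are the diagonal entries, with algebraic multiplicity their repetition count


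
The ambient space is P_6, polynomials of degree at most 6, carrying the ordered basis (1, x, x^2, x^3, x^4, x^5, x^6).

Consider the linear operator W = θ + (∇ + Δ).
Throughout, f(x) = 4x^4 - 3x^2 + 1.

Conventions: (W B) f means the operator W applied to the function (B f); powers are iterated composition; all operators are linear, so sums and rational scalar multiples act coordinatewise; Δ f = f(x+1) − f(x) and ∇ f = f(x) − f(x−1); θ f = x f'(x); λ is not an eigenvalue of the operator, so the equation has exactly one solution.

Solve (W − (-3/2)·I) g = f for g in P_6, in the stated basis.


g(x) = (8/11)x^4 - (128/99)x^3 + (314/231)x^2 - (1040/231)x + 17450/2079

write g with unknown coordinates in the stated basis and equate coefficients in (W − (-3/2)·I) g = f
solving from the highest basis element down gives g = (8/11)x^4 - (128/99)x^3 + (314/231)x^2 - (1040/231)x + 17450/2079
check: W g = (32/11)x^4 + (64/33)x^3 - (388/77)x^2 + (520/77)x - 8032/693
so W g − (-3/2)·g = 4x^4 - 3x^2 + 1 = f ✓


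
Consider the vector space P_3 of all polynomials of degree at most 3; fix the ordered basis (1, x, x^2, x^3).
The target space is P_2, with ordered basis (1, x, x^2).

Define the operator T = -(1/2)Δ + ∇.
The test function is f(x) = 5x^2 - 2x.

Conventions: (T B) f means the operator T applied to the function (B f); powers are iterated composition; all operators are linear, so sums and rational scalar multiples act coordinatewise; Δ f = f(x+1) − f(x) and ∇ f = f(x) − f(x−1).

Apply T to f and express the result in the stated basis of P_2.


Δ f = 10x + 3
(-(1/2)Δ) f = -5x - 3/2
∇ f = 10x - 7
(-(1/2)Δ + ∇) f = 5x - 17/2

the result is g(x) = 5x - 17/2


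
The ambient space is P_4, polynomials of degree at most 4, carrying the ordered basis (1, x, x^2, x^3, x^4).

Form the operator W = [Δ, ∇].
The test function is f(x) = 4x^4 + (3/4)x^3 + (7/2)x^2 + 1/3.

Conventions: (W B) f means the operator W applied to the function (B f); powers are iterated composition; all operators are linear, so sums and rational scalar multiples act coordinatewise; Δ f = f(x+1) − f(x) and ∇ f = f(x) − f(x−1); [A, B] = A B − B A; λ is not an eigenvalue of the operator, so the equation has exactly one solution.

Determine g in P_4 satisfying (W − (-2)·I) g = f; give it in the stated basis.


write g with unknown coordinates in the stated basis and equate coefficients in (W − (-2)·I) g = f
solving from the highest basis element down gives g = 2x^4 + (3/8)x^3 + (7/4)x^2 + 1/6
check: W g = 0
so W g − (-2)·g = 4x^4 + (3/4)x^3 + (7/2)x^2 + 1/3 = f ✓

the image equals g(x) = 2x^4 + (3/8)x^3 + (7/4)x^2 + 1/6


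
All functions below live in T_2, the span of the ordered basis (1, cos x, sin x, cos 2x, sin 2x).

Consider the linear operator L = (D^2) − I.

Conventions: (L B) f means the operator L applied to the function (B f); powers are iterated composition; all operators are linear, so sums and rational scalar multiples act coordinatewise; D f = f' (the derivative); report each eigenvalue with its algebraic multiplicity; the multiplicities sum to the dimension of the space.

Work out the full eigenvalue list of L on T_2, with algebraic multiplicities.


λ = -5 (multiplicity 2), λ = -2 (multiplicity 2), λ = -1 (multiplicity 1)

image of 1: -1
image of cos x: -2cos x
image of sin x: -2sin x
image of cos 2x: -5cos 2x
image of sin 2x: -5sin 2x
the matrix is diagonal; its diagonal is (-1, -2, -2, -5, -5)
for a triangular matrix the eigenvalues are the diagonal entries, with algebraic multiplicity their repetition count


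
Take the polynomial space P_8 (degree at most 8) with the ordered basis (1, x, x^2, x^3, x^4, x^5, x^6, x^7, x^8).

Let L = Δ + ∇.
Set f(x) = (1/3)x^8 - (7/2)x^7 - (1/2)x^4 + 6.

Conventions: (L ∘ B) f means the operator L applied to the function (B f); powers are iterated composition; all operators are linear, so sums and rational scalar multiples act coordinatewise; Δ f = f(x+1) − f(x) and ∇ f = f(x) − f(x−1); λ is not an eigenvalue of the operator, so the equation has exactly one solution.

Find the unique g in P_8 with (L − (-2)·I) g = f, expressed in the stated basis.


g(x) = (1/6)x^8 - (37/12)x^7 + (259/12)x^6 - (833/6)x^5 + (4811/6)x^4 - (10945/3)x^3 + (148777/12)x^2 - (84403/3)x + 383131/12

write g with unknown coordinates in the stated basis and equate coefficients in (L − (-2)·I) g = f
solving from the highest basis element down gives g = (1/6)x^8 - (37/12)x^7 + (259/12)x^6 - (833/6)x^5 + (4811/6)x^4 - (10945/3)x^3 + (148777/12)x^2 - (84403/3)x + 383131/12
check: L g = (8/3)x^7 - (259/6)x^6 + (833/3)x^5 - (9625/6)x^4 + (21890/3)x^3 - (148777/6)x^2 + (168806/3)x - 383095/6
so L g − (-2)·g = (1/3)x^8 - (7/2)x^7 - (1/2)x^4 + 6 = f ✓


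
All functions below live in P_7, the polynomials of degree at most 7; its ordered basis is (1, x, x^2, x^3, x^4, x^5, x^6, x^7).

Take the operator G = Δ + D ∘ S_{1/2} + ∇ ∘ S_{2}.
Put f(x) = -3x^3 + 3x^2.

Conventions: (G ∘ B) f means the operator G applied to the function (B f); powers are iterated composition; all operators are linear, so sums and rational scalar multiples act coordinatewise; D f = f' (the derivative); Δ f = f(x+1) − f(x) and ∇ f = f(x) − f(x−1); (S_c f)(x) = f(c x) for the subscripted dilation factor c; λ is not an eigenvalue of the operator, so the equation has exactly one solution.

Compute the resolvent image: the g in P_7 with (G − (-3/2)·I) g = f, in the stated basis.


the image equals g(x) = -2x^3 + (77/2)x^2 - (595/2)x + 4699/6

write g with unknown coordinates in the stated basis and equate coefficients in (G − (-3/2)·I) g = f
solving from the highest basis element down gives g = -2x^3 + (77/2)x^2 - (595/2)x + 4699/6
check: G g = -(219/4)x^2 + (1785/4)x - 4699/4
so G g − (-3/2)·g = -3x^3 + 3x^2 = f ✓


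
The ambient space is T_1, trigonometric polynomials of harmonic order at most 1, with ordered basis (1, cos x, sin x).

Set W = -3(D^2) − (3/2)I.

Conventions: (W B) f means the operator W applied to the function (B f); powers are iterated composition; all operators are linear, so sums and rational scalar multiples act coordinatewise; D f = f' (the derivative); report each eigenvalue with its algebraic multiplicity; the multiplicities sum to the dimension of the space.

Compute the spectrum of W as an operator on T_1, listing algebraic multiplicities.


λ = -3/2 (multiplicity 1), λ = 3/2 (multiplicity 2)

image of 1: -3/2
image of cos x: (3/2)cos x
image of sin x: (3/2)sin x
the matrix is diagonal; its diagonal is (-3/2, 3/2, 3/2)
for a triangular matrix the eigenvalues are the diagonal entries, with algebraic multiplicity their repetition count


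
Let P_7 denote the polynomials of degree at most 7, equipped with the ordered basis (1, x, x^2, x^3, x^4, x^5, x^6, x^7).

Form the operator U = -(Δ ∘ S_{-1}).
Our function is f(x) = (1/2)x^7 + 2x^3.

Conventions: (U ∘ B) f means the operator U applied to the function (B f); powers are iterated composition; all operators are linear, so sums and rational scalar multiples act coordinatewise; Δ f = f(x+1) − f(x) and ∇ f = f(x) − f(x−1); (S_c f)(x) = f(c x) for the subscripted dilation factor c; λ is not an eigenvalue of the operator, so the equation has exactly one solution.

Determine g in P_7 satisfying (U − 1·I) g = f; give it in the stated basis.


write g with unknown coordinates in the stated basis and equate coefficients in (U − 1·I) g = f
solving from the highest basis element down gives g = -(1/2)x^7 - (7/2)x^6 + (21/2)x^5 + (175/2)x^4 - (389/2)x^3 - (1923/2)x^2 + (2119/2)x + 3505/2
check: U g = -(7/2)x^6 + (21/2)x^5 + (175/2)x^4 - (385/2)x^3 - (1923/2)x^2 + (2119/2)x + 3505/2
so U g − 1·g = (1/2)x^7 + 2x^3 = f ✓

g(x) = -(1/2)x^7 - (7/2)x^6 + (21/2)x^5 + (175/2)x^4 - (389/2)x^3 - (1923/2)x^2 + (2119/2)x + 3505/2


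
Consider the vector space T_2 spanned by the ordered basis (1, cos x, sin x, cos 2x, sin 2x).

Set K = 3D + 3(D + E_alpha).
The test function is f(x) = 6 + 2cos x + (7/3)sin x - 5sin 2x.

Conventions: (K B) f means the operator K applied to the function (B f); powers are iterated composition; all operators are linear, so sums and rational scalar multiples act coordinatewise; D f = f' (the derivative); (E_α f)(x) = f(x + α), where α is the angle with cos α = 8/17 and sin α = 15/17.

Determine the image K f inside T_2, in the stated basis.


D f = (7/3)cos x - 2sin x - 10cos 2x
(3D) f = 7cos x - 6sin x - 30cos 2x
D f = (7/3)cos x - 2sin x - 10cos 2x
E_alpha f = 6 + 3cos x - (2/3)sin x - (1200/289)cos 2x + (805/289)sin 2x
(D + E_alpha) f = 6 + (16/3)cos x - (8/3)sin x - (4090/289)cos 2x + (805/289)sin 2x
(3(D + E_alpha)) f = 18 + 16cos x - 8sin x - (12270/289)cos 2x + (2415/289)sin 2x
(3D + 3(D + E_alpha)) f = 18 + 23cos x - 14sin x - (20940/289)cos 2x + (2415/289)sin 2x

the image equals g(x) = 18 + 23cos x - 14sin x - (20940/289)cos 2x + (2415/289)sin 2x


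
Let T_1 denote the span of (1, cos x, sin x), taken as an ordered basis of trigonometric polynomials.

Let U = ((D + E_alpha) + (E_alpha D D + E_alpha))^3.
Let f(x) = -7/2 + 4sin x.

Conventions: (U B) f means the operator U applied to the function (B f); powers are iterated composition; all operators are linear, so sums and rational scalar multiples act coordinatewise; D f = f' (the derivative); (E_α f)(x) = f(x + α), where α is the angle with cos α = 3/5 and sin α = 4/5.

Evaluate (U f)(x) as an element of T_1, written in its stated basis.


g(x) = -28 - (1944/125)cos x - (2808/125)sin x

D f = 4cos x
E_alpha f = -7/2 + (16/5)cos x + (12/5)sin x
(D + E_alpha) f = -7/2 + (36/5)cos x + (12/5)sin x
D f = 4cos x
D D f = -4sin x
E_alpha D D f = -(16/5)cos x - (12/5)sin x
E_alpha f = -7/2 + (16/5)cos x + (12/5)sin x
(E_alpha D D + E_alpha) f = -7/2
((D + E_alpha) + (E_alpha D D + E_alpha)) f = -7 + (36/5)cos x + (12/5)sin x
D ((D + E_alpha) + (E_alpha D D + E_alpha)) f = (12/5)cos x - (36/5)sin x
E_alpha ((D + E_alpha) + (E_alpha D D + E_alpha)) f = -7 + (156/25)cos x - (108/25)sin x
(D + E_alpha) ((D + E_alpha) + (E_alpha D D + E_alpha)) f = -7 + (216/25)cos x - (288/25)sin x
D ((D + E_alpha) + (E_alpha D D + E_alpha)) f = (12/5)cos x - (36/5)sin x
D D ((D + E_alpha) + (E_alpha D D + E_alpha)) f = -(36/5)cos x - (12/5)sin x
E_alpha D D ((D + E_alpha) + (E_alpha D D + E_alpha)) f = -(156/25)cos x + (108/25)sin x
E_alpha ((D + E_alpha) + (E_alpha D D + E_alpha)) f = -7 + (156/25)cos x - (108/25)sin x
(E_alpha D D + E_alpha) ((D + E_alpha) + (E_alpha D D + E_alpha)) f = -7
((D + E_alpha) + (E_alpha D D + E_alpha)) ((D + E_alpha) + (E_alpha D D + E_alpha)) f = -14 + (216/25)cos x - (288/25)sin x
D ((D + E_alpha) + (E_alpha D D + E_alpha)) ((D + E_alpha) + (E_alpha D D + E_alpha)) f = -(288/25)cos x - (216/25)sin x
E_alpha ((D + E_alpha) + (E_alpha D D + E_alpha)) ((D + E_alpha) + (E_alpha D D + E_alpha)) f = -14 - (504/125)cos x - (1728/125)sin x
(D + E_alpha) ((D + E_alpha) + (E_alpha D D + E_alpha)) ((D + E_alpha) + (E_alpha D D + E_alpha)) f = -14 - (1944/125)cos x - (2808/125)sin x
D ((D + E_alpha) + (E_alpha D D + E_alpha)) ((D + E_alpha) + (E_alpha D D + E_alpha)) f = -(288/25)cos x - (216/25)sin x
D D ((D + E_alpha) + (E_alpha D D + E_alpha)) ((D + E_alpha) + (E_alpha D D + E_alpha)) f = -(216/25)cos x + (288/25)sin x
E_alpha D D ((D + E_alpha) + (E_alpha D D + E_alpha)) ((D + E_alpha) + (E_alpha D D + E_alpha)) f = (504/125)cos x + (1728/125)sin x
E_alpha ((D + E_alpha) + (E_alpha D D + E_alpha)) ((D + E_alpha) + (E_alpha D D + E_alpha)) f = -14 - (504/125)cos x - (1728/125)sin x
(E_alpha D D + E_alpha) ((D + E_alpha) + (E_alpha D D + E_alpha)) ((D + E_alpha) + (E_alpha D D + E_alpha)) f = -14
((D + E_alpha) + (E_alpha D D + E_alpha)) ((D + E_alpha) + (E_alpha D D + E_alpha)) ((D + E_alpha) + (E_alpha D D + E_alpha)) f = -28 - (1944/125)cos x - (2808/125)sin x


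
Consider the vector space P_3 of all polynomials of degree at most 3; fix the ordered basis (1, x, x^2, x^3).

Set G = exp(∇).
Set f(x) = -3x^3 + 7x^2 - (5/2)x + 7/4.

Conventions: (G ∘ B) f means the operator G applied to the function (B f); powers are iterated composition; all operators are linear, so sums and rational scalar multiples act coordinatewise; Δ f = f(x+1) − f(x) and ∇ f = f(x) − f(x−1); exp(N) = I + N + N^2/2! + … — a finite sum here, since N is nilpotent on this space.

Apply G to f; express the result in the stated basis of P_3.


the image equals g(x) = -3x^3 - 2x^2 + (23/2)x + 9/4

order-1 term: -9x^2 + 23x - 25/2
order-2 term: -9x + 16
order-3 term: -3
the series for exp(∇) f terminates at order 3
exp(∇) f = -3x^3 - 2x^2 + (23/2)x + 9/4


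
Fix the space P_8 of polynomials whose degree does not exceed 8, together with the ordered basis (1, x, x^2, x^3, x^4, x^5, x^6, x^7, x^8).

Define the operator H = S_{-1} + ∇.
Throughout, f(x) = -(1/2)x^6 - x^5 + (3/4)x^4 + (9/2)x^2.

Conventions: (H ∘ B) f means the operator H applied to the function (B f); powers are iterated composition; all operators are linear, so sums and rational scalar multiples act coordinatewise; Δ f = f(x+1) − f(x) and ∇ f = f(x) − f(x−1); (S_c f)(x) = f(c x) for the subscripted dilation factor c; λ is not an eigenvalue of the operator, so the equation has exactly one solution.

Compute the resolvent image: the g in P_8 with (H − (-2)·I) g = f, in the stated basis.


write g with unknown coordinates in the stated basis and equate coefficients in (H − (-2)·I) g = f
solving from the highest basis element down gives g = -(1/6)x^6 - (7/12)x^4 + (17/3)x^3 - (37/6)x^2 + (98/3)x - 181/12
check: H g = -(1/6)x^6 - x^5 + (23/12)x^4 - (34/3)x^3 + (101/6)x^2 - (196/3)x + 181/6
so H g − (-2)·g = -(1/2)x^6 - x^5 + (3/4)x^4 + (9/2)x^2 = f ✓

the image equals g(x) = -(1/6)x^6 - (7/12)x^4 + (17/3)x^3 - (37/6)x^2 + (98/3)x - 181/12


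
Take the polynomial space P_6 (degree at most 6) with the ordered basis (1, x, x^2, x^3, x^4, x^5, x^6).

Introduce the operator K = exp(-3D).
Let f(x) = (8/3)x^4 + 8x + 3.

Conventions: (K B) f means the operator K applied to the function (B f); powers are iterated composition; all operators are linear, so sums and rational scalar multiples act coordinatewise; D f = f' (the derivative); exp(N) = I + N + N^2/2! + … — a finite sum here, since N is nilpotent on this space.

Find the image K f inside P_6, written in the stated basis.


g(x) = (8/3)x^4 - 32x^3 + 144x^2 - 280x + 195

order-1 term: -32x^3 - 24
order-2 term: 144x^2
order-3 term: -288x
order-4 term: 216
the series for exp(-3D) f terminates at order 4
exp(-3D) f = (8/3)x^4 - 32x^3 + 144x^2 - 280x + 195


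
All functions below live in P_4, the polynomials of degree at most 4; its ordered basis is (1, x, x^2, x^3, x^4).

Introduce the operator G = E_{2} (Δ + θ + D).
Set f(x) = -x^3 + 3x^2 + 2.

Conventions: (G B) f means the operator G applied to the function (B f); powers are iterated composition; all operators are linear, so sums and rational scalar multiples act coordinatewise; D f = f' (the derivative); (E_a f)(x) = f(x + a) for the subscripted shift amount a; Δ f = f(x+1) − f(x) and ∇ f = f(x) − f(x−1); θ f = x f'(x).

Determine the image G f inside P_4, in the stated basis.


Δ f = -3x^2 + 3x + 2
θ f = -3x^3 + 6x^2
D f = -3x^2 + 6x
(Δ + θ + D) f = -3x^3 + 9x + 2
E_{2} (Δ + θ + D) f = -3x^3 - 18x^2 - 27x - 4

the image equals g(x) = -3x^3 - 18x^2 - 27x - 4


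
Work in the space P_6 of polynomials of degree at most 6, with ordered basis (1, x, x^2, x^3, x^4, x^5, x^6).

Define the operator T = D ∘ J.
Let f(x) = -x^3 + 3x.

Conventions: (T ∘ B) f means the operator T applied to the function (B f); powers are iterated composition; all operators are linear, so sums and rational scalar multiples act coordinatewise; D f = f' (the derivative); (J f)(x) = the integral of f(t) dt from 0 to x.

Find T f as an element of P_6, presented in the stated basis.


J f = -(1/4)x^4 + (3/2)x^2
D J f = -x^3 + 3x

the image equals g(x) = -x^3 + 3x


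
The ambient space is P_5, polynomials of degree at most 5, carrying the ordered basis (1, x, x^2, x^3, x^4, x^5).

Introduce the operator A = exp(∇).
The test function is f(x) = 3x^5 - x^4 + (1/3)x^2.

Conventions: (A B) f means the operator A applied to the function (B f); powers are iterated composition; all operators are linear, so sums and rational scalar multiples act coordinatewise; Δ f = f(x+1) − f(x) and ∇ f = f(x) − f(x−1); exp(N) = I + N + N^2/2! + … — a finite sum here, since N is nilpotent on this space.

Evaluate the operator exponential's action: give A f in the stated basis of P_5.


the result is g(x) = 3x^5 + 14x^4 - 4x^3 - (89/3)x^2 + (59/3)x + 5

order-1 term: 15x^4 - 34x^3 + 36x^2 - (55/3)x + 11/3
order-2 term: 30x^3 - 96x^2 + 117x - 155/3
order-3 term: 30x^2 - 94x + 81
order-4 term: 15x - 31
order-5 term: 3
the series for exp(∇) f terminates at order 5
exp(∇) f = 3x^5 + 14x^4 - 4x^3 - (89/3)x^2 + (59/3)x + 5


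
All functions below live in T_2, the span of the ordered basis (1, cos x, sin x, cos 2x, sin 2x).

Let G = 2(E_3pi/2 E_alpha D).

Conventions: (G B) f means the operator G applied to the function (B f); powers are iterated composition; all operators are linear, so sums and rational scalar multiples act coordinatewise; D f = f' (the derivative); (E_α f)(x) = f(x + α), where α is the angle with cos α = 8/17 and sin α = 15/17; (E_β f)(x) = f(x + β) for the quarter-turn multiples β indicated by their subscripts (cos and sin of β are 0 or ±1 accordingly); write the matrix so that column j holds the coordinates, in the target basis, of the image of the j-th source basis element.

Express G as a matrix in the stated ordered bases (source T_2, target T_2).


the matrix is [[0, 0, 0, 0, 0]; [0, 16/17, 30/17, 0, 0]; [0, -30/17, 16/17, 0, 0]; [0, 0, 0, 960/289, 644/289]; [0, 0, 0, -644/289, 960/289]] (rows listed top to bottom)

image of 1: 0
image of cos x: (16/17)cos x - (30/17)sin x
image of sin x: (30/17)cos x + (16/17)sin x
image of cos 2x: (960/289)cos 2x - (644/289)sin 2x
image of sin 2x: (644/289)cos 2x + (960/289)sin 2x
each image's coordinates form column j of the matrix


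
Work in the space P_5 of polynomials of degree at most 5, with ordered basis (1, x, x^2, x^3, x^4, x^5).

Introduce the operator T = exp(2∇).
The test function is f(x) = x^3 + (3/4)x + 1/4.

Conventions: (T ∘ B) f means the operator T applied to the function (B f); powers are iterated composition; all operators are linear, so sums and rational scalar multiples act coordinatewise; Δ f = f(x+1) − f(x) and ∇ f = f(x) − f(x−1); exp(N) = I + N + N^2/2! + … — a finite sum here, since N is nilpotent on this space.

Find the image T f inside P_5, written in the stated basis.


order-1 term: 6x^2 - 6x + 7/2
order-2 term: 12x - 12
order-3 term: 8
the series for exp(2∇) f terminates at order 3
exp(2∇) f = x^3 + 6x^2 + (27/4)x - 1/4

g(x) = x^3 + 6x^2 + (27/4)x - 1/4
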